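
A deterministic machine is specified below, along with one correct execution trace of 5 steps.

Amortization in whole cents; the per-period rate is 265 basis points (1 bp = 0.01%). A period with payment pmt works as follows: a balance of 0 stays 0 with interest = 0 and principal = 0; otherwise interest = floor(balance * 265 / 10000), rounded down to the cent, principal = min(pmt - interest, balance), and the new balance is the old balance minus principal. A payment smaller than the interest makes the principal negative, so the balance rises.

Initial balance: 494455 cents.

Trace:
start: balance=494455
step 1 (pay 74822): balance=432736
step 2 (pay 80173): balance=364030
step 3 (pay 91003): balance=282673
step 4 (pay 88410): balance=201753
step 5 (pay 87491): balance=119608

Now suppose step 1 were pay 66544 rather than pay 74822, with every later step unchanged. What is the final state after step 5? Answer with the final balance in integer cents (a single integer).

(re-executing from step 1 with the substitution; state before step 1: balance=494455)
step 1 (pay 66544): balance=441014
step 2 (pay 80173): balance=372527
step 3 (pay 91003): balance=291395
step 4 (pay 88410): balance=210706
step 5 (pay 87491): balance=128798

128798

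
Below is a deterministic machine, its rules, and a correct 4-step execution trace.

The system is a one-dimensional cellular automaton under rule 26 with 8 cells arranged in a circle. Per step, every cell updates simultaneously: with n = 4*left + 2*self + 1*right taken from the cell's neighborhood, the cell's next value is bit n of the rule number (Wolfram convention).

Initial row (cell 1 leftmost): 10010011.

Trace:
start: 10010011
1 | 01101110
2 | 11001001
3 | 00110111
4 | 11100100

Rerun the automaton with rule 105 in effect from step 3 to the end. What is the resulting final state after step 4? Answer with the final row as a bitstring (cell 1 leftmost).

10011100

(re-executing steps 3..4 under rule 105; state before step 3: 11001001)
3 | 01000001
4 | 10011100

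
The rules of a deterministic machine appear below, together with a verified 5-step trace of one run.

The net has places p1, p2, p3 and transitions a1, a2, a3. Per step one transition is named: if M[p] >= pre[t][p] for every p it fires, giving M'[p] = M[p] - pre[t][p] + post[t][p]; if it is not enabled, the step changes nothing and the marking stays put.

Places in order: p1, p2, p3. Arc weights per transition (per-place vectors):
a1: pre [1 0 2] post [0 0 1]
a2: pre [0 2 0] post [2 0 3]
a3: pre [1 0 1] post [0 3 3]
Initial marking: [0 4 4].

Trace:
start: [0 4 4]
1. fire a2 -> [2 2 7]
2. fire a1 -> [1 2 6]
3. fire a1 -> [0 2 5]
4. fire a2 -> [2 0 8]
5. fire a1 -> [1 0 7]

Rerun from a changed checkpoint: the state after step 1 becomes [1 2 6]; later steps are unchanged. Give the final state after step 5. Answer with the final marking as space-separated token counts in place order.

1 0 7

state after step 1 := [1 2 6]
2. fire a1 -> [0 2 5]
3. fire a1 -> [0 2 5]
4. fire a2 -> [2 0 8]
5. fire a1 -> [1 0 7]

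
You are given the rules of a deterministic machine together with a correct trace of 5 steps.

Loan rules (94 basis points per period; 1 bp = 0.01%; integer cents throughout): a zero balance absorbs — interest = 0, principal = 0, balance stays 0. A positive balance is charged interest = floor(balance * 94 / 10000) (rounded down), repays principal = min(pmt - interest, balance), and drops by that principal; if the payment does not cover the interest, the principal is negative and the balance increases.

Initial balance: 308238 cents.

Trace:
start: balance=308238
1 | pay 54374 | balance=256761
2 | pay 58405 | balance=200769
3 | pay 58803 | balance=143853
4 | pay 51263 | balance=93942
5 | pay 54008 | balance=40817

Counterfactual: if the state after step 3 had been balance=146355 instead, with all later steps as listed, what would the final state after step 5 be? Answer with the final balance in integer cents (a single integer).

state after step 3 := balance=146355
4 | pay 51263 | balance=96467
5 | pay 54008 | balance=43365

43365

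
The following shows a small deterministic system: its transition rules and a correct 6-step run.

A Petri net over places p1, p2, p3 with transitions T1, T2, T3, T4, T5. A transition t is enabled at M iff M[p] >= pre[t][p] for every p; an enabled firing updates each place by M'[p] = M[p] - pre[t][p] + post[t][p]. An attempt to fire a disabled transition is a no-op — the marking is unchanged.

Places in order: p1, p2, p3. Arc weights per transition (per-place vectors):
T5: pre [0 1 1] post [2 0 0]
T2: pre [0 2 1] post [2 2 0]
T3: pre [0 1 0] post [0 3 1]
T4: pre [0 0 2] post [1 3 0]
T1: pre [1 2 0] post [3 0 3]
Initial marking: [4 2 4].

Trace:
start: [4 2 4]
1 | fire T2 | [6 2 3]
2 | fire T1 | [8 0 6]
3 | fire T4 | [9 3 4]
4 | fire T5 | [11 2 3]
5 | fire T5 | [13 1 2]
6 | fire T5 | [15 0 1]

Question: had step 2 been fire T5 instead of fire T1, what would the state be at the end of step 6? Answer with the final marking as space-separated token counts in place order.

(re-executing from step 2 with the substitution; state before step 2: [6 2 3])
2 | fire T5 | [8 1 2]
3 | fire T4 | [9 4 0]
4 | fire T5 | [9 4 0]
5 | fire T5 | [9 4 0]
6 | fire T5 | [9 4 0]

9 4 0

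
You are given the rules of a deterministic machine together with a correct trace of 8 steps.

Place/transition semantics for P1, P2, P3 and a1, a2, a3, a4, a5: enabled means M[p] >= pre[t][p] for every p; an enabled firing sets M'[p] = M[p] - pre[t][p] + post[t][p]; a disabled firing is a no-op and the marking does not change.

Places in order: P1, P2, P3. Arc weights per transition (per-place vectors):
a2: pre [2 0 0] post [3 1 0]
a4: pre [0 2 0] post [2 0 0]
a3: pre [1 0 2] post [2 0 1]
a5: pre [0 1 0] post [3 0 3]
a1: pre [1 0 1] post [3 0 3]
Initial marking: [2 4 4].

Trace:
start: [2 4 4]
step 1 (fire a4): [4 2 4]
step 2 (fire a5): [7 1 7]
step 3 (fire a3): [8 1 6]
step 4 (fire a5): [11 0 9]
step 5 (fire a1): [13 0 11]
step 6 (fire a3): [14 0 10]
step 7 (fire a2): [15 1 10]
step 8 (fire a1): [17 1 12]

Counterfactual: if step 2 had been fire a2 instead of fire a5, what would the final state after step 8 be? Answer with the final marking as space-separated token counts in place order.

15 3 9

(re-executing from step 2 with the substitution; state before step 2: [4 2 4])
step 2 (fire a2): [5 3 4]
step 3 (fire a3): [6 3 3]
step 4 (fire a5): [9 2 6]
step 5 (fire a1): [11 2 8]
step 6 (fire a3): [12 2 7]
step 7 (fire a2): [13 3 7]
step 8 (fire a1): [15 3 9]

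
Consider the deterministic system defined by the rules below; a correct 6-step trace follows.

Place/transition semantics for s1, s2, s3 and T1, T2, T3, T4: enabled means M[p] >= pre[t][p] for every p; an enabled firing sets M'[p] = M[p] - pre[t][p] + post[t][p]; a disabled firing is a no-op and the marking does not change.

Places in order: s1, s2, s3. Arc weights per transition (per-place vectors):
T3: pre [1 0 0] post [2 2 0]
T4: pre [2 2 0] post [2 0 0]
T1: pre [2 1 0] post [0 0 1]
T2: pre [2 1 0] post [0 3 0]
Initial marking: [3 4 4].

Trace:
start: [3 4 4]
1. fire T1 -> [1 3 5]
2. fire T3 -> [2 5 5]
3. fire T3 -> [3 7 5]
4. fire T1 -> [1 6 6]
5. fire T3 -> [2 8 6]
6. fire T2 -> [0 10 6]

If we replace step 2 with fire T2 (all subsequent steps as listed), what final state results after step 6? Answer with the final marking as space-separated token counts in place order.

(re-executing from step 2 with the substitution; state before step 2: [1 3 5])
2. fire T2 -> [1 3 5]
3. fire T3 -> [2 5 5]
4. fire T1 -> [0 4 6]
5. fire T3 -> [0 4 6]
6. fire T2 -> [0 4 6]

0 4 6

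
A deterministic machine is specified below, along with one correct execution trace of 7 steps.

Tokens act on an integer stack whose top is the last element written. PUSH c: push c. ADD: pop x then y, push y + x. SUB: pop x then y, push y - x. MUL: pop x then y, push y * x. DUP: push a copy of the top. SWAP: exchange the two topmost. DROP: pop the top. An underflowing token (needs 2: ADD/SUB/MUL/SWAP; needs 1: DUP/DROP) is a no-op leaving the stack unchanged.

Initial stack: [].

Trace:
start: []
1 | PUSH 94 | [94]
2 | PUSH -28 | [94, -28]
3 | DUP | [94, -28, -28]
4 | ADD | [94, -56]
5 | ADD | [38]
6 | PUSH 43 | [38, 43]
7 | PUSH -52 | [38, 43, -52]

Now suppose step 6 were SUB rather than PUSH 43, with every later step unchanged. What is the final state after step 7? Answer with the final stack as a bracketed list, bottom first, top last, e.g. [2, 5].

[38, -52]

(re-executing from step 6 with the substitution; state before step 6: [38])
6 | SUB | [38]
7 | PUSH -52 | [38, -52]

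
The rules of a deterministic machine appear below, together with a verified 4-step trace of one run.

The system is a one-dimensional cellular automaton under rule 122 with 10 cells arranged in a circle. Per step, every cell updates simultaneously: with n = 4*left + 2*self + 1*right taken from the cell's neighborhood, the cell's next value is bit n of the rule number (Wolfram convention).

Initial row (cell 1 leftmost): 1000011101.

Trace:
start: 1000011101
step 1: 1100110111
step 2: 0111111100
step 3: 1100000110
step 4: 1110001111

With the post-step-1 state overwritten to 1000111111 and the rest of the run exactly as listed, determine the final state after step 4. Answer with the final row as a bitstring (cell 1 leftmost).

state after step 1 := 1000111111
step 2: 1101100000
step 3: 1111110001
step 4: 0000011011

0000011011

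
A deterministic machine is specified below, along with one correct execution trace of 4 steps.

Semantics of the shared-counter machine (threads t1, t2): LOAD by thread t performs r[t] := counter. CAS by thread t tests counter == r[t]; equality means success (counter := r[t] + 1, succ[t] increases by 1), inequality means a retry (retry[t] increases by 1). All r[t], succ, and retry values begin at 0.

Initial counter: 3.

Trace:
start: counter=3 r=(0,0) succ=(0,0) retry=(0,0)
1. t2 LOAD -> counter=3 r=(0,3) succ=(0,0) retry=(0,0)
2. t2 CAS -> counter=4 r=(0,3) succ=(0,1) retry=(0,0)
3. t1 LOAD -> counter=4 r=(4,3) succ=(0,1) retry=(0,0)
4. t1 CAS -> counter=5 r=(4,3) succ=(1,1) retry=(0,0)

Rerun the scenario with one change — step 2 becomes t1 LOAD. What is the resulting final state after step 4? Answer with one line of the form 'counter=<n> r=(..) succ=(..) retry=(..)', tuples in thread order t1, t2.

(re-executing from step 2 with the substitution; state before step 2: counter=3 r=(0,3) succ=(0,0) retry=(0,0))
2. t1 LOAD -> counter=3 r=(3,3) succ=(0,0) retry=(0,0)
3. t1 LOAD -> counter=3 r=(3,3) succ=(0,0) retry=(0,0)
4. t1 CAS -> counter=4 r=(3,3) succ=(1,0) retry=(0,0)

counter=4 r=(3,3) succ=(1,0) retry=(0,0)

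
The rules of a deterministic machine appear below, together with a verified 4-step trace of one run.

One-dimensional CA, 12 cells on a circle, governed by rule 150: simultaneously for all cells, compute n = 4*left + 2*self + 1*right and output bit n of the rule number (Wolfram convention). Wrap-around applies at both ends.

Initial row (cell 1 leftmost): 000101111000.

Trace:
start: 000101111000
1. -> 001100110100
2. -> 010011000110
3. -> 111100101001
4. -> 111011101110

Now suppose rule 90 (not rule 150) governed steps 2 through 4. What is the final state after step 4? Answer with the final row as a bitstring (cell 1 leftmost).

011000110101

(re-executing steps 2..4 under rule 90; state before step 2: 001100110100)
2. -> 011111110010
3. -> 110000011101
4. -> 011000110101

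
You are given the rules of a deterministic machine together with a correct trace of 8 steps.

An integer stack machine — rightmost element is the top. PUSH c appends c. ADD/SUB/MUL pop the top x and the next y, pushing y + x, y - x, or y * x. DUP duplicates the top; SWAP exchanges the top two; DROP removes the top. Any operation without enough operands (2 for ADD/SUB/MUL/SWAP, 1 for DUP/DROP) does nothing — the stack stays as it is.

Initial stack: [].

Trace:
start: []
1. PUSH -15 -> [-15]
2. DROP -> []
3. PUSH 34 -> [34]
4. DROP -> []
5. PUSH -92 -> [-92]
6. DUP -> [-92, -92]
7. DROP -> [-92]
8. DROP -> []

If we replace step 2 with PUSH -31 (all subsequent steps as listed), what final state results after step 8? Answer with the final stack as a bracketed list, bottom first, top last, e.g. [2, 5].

(re-executing from step 2 with the substitution; state before step 2: [-15])
2. PUSH -31 -> [-15, -31]
3. PUSH 34 -> [-15, -31, 34]
4. DROP -> [-15, -31]
5. PUSH -92 -> [-15, -31, -92]
6. DUP -> [-15, -31, -92, -92]
7. DROP -> [-15, -31, -92]
8. DROP -> [-15, -31]

[-15, -31]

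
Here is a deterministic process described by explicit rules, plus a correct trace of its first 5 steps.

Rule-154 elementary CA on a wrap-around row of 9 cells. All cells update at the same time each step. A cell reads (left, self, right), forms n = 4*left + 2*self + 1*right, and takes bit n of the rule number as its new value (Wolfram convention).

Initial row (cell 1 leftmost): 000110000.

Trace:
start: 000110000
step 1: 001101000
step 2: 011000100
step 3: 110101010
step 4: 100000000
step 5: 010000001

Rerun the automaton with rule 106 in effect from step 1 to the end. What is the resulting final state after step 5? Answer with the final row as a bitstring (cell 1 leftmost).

(re-executing steps 1..5 under rule 106; state before step 1: 000110000)
step 1: 001110000
step 2: 011010000
step 3: 111100000
step 4: 100100001
step 5: 101000011

101000011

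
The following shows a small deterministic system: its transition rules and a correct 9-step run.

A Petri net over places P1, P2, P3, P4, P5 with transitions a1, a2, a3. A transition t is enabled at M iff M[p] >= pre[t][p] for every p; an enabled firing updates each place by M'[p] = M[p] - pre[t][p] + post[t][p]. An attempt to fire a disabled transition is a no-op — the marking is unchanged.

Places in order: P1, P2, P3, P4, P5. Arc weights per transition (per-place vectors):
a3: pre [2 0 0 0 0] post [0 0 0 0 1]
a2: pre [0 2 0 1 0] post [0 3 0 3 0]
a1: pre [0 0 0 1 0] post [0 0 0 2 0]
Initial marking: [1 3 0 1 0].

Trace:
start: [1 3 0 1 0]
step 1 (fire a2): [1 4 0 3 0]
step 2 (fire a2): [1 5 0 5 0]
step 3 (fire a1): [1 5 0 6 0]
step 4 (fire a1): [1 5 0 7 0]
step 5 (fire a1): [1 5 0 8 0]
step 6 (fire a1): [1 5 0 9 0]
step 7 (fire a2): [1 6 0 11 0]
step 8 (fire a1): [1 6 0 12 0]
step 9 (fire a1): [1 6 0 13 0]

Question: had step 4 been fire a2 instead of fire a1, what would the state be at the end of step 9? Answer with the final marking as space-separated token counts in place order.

1 7 0 14 0

(re-executing from step 4 with the substitution; state before step 4: [1 5 0 6 0])
step 4 (fire a2): [1 6 0 8 0]
step 5 (fire a1): [1 6 0 9 0]
step 6 (fire a1): [1 6 0 10 0]
step 7 (fire a2): [1 7 0 12 0]
step 8 (fire a1): [1 7 0 13 0]
step 9 (fire a1): [1 7 0 14 0]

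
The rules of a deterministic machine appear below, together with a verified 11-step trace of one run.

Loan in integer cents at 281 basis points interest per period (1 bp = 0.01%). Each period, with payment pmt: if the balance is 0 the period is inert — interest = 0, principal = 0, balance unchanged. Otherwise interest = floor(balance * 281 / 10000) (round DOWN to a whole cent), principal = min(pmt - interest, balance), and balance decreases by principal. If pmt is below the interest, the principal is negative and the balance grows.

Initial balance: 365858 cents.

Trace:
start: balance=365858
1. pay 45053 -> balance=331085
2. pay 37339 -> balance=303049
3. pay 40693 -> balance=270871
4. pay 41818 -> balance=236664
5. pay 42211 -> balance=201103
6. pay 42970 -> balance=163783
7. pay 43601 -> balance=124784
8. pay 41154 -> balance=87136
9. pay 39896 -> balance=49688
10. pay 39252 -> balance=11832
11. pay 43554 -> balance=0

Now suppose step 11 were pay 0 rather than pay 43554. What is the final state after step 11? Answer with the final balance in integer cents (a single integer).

12164

(re-executing from step 11 with the substitution; state before step 11: balance=11832)
11. pay 0 -> balance=12164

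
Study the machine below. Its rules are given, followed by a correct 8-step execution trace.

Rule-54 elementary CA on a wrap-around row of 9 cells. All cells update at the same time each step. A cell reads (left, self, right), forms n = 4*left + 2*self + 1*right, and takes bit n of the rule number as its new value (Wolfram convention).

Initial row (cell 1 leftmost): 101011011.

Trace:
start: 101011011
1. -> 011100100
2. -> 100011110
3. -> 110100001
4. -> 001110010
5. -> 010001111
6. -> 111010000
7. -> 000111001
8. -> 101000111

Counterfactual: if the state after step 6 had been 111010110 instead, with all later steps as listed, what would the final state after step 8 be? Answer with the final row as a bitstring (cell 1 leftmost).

101000111

state after step 6 := 111010110
7. -> 000111001
8. -> 101000111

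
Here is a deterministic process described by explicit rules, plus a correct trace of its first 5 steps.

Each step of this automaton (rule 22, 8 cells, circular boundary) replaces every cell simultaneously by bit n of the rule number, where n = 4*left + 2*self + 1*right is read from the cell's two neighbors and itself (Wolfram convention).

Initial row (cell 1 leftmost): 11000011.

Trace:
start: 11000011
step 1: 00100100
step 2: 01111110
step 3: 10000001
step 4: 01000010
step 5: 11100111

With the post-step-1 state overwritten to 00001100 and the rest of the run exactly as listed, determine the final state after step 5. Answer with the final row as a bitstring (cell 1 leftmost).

00100001

state after step 1 := 00001100
step 2: 00010010
step 3: 00111111
step 4: 11000000
step 5: 00100001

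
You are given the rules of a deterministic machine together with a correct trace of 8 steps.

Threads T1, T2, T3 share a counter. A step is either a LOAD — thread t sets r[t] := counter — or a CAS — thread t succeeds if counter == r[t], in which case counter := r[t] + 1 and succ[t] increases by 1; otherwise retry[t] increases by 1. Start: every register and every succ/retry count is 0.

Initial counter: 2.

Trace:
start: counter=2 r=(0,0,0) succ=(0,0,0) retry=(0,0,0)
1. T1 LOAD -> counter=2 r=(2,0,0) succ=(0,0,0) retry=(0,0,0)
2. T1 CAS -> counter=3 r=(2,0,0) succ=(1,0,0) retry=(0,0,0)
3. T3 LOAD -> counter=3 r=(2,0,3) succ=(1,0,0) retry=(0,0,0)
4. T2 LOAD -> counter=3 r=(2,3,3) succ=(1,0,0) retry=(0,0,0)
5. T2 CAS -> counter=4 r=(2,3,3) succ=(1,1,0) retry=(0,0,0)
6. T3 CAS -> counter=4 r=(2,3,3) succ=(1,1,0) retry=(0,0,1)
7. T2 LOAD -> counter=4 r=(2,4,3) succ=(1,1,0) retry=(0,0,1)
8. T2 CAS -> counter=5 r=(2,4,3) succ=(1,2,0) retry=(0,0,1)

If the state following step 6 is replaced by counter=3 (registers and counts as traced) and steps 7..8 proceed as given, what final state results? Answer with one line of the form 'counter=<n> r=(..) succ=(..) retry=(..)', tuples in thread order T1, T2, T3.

state after step 6 := counter=3 r=(2,3,3) succ=(1,1,0) retry=(0,0,1)
7. T2 LOAD -> counter=3 r=(2,3,3) succ=(1,1,0) retry=(0,0,1)
8. T2 CAS -> counter=4 r=(2,3,3) succ=(1,2,0) retry=(0,0,1)

counter=4 r=(2,3,3) succ=(1,2,0) retry=(0,0,1)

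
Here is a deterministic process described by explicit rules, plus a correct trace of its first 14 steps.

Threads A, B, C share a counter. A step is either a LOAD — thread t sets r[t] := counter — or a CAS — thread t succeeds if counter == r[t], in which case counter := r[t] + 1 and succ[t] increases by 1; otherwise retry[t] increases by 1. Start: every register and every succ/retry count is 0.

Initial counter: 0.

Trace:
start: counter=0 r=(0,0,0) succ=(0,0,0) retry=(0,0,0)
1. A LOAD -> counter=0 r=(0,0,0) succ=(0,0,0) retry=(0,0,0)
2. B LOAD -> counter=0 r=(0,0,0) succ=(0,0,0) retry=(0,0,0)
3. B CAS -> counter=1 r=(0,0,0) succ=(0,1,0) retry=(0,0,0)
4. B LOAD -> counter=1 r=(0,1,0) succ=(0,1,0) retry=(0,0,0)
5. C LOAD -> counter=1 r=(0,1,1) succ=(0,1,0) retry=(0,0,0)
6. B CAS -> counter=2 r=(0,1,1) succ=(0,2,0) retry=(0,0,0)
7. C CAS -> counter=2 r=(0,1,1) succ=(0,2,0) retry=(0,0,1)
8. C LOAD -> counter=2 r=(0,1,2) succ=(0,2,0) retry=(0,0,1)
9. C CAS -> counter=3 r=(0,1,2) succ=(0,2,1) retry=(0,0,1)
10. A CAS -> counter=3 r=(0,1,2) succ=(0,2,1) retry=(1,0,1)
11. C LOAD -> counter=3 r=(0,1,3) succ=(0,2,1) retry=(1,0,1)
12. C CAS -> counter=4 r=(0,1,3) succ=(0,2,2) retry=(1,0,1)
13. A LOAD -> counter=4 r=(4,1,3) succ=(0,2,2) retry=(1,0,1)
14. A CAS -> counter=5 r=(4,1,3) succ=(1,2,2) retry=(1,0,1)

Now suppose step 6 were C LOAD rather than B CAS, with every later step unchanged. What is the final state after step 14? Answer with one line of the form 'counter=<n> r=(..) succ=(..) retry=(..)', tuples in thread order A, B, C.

(re-executing from step 6 with the substitution; state before step 6: counter=1 r=(0,1,1) succ=(0,1,0) retry=(0,0,0))
6. C LOAD -> counter=1 r=(0,1,1) succ=(0,1,0) retry=(0,0,0)
7. C CAS -> counter=2 r=(0,1,1) succ=(0,1,1) retry=(0,0,0)
8. C LOAD -> counter=2 r=(0,1,2) succ=(0,1,1) retry=(0,0,0)
9. C CAS -> counter=3 r=(0,1,2) succ=(0,1,2) retry=(0,0,0)
10. A CAS -> counter=3 r=(0,1,2) succ=(0,1,2) retry=(1,0,0)
11. C LOAD -> counter=3 r=(0,1,3) succ=(0,1,2) retry=(1,0,0)
12. C CAS -> counter=4 r=(0,1,3) succ=(0,1,3) retry=(1,0,0)
13. A LOAD -> counter=4 r=(4,1,3) succ=(0,1,3) retry=(1,0,0)
14. A CAS -> counter=5 r=(4,1,3) succ=(1,1,3) retry=(1,0,0)

counter=5 r=(4,1,3) succ=(1,1,3) retry=(1,0,0)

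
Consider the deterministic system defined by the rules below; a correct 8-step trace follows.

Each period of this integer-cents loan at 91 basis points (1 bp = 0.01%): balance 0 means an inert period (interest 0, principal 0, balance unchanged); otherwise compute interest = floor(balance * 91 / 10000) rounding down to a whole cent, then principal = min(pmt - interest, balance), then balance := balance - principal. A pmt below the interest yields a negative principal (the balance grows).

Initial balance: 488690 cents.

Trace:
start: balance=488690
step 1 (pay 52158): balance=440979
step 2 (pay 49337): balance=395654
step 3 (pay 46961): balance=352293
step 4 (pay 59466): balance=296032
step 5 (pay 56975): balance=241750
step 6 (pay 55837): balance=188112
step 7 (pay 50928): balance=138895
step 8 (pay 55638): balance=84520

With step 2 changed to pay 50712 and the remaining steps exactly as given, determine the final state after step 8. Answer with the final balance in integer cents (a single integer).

(re-executing from step 2 with the substitution; state before step 2: balance=440979)
step 2 (pay 50712): balance=394279
step 3 (pay 46961): balance=350905
step 4 (pay 59466): balance=294632
step 5 (pay 56975): balance=240338
step 6 (pay 55837): balance=186688
step 7 (pay 50928): balance=137458
step 8 (pay 55638): balance=83070

83070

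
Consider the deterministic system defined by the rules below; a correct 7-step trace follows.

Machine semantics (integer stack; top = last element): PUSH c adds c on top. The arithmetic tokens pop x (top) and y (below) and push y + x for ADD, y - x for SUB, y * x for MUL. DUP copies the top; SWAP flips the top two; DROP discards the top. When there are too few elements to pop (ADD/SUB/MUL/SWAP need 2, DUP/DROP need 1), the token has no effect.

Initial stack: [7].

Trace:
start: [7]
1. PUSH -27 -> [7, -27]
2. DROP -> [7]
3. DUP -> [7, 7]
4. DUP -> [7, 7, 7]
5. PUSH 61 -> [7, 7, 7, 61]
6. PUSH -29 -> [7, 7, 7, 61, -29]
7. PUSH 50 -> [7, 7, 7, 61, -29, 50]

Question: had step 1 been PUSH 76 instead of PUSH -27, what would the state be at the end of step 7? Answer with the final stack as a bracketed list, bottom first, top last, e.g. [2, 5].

[7, 7, 7, 61, -29, 50]

(re-executing from step 1 with the substitution; state before step 1: [7])
1. PUSH 76 -> [7, 76]
2. DROP -> [7]
3. DUP -> [7, 7]
4. DUP -> [7, 7, 7]
5. PUSH 61 -> [7, 7, 7, 61]
6. PUSH -29 -> [7, 7, 7, 61, -29]
7. PUSH 50 -> [7, 7, 7, 61, -29, 50]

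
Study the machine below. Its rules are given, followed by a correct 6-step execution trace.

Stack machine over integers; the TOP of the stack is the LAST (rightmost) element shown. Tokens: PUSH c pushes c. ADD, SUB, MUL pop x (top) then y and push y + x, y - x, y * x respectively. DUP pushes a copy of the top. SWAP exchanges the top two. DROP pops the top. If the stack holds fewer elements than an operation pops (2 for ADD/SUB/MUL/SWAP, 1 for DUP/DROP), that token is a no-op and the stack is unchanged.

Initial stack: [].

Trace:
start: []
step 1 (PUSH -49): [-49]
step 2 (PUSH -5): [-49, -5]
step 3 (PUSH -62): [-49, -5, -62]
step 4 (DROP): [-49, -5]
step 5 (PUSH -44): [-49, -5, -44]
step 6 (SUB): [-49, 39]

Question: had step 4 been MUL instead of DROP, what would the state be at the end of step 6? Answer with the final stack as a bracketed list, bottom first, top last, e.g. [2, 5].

(re-executing from step 4 with the substitution; state before step 4: [-49, -5, -62])
step 4 (MUL): [-49, 310]
step 5 (PUSH -44): [-49, 310, -44]
step 6 (SUB): [-49, 354]

[-49, 354]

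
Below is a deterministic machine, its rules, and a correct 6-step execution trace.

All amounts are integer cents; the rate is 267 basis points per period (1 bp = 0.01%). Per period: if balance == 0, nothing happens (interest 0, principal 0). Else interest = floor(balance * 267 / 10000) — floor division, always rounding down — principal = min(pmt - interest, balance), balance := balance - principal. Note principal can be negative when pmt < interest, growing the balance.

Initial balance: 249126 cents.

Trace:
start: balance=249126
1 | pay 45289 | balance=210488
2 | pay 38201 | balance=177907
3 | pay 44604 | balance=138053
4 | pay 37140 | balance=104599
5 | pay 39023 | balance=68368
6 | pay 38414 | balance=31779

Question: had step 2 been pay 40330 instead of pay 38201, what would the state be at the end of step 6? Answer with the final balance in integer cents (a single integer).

29412

(re-executing from step 2 with the substitution; state before step 2: balance=210488)
2 | pay 40330 | balance=175778
3 | pay 44604 | balance=135867
4 | pay 37140 | balance=102354
5 | pay 39023 | balance=66063
6 | pay 38414 | balance=29412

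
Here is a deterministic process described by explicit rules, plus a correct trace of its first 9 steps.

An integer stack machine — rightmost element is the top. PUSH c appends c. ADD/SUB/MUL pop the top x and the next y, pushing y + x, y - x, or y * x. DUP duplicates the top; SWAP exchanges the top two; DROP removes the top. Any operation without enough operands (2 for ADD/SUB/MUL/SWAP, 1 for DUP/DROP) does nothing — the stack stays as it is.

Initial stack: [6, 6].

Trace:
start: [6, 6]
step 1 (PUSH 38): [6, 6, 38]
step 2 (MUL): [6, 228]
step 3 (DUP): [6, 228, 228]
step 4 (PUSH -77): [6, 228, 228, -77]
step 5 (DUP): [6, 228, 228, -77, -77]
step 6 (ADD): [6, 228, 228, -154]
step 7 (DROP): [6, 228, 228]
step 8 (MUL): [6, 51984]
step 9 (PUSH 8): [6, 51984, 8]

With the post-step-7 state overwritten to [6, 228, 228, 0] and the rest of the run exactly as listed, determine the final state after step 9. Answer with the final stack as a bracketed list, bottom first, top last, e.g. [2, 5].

[6, 228, 0, 8]

state after step 7 := [6, 228, 228, 0]
step 8 (MUL): [6, 228, 0]
step 9 (PUSH 8): [6, 228, 0, 8]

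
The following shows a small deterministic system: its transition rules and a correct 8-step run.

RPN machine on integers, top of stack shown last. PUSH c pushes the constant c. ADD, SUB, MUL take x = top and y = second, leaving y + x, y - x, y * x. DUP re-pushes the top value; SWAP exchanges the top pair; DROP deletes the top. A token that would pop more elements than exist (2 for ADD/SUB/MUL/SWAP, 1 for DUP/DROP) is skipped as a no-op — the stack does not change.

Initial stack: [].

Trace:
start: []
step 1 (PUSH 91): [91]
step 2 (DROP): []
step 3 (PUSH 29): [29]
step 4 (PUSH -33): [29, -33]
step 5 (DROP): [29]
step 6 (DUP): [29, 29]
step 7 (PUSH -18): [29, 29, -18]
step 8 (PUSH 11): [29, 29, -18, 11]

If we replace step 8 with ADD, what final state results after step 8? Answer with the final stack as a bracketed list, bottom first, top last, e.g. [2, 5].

[29, 11]

(re-executing from step 8 with the substitution; state before step 8: [29, 29, -18])
step 8 (ADD): [29, 11]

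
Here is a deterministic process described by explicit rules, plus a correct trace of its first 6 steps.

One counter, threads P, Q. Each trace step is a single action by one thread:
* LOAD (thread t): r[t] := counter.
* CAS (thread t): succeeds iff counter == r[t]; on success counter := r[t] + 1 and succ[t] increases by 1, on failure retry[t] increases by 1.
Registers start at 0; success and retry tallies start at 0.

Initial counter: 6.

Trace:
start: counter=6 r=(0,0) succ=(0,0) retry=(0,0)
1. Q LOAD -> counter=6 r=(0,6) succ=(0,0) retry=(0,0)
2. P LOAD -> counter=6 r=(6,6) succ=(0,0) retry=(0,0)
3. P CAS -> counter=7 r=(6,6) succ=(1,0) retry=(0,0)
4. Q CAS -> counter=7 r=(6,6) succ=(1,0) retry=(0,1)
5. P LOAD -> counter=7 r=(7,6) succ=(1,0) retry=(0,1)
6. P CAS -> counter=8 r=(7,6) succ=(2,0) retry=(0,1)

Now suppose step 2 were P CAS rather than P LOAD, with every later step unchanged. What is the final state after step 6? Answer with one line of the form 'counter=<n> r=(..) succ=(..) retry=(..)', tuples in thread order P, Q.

(re-executing from step 2 with the substitution; state before step 2: counter=6 r=(0,6) succ=(0,0) retry=(0,0))
2. P CAS -> counter=6 r=(0,6) succ=(0,0) retry=(1,0)
3. P CAS -> counter=6 r=(0,6) succ=(0,0) retry=(2,0)
4. Q CAS -> counter=7 r=(0,6) succ=(0,1) retry=(2,0)
5. P LOAD -> counter=7 r=(7,6) succ=(0,1) retry=(2,0)
6. P CAS -> counter=8 r=(7,6) succ=(1,1) retry=(2,0)

counter=8 r=(7,6) succ=(1,1) retry=(2,0)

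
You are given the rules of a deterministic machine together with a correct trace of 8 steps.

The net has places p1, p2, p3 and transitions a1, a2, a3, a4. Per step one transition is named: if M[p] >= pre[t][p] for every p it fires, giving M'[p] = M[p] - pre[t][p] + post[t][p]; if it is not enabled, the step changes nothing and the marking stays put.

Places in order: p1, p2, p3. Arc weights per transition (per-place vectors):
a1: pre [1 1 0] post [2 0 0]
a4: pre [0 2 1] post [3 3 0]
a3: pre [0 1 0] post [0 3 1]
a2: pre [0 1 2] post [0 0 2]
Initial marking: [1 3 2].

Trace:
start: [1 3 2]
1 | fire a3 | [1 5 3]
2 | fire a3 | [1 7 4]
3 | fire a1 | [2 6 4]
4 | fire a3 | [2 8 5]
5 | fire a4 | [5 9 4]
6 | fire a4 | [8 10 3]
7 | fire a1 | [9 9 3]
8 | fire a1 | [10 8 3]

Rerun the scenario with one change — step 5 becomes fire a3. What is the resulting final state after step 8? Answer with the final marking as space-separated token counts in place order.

(re-executing from step 5 with the substitution; state before step 5: [2 8 5])
5 | fire a3 | [2 10 6]
6 | fire a4 | [5 11 5]
7 | fire a1 | [6 10 5]
8 | fire a1 | [7 9 5]

7 9 5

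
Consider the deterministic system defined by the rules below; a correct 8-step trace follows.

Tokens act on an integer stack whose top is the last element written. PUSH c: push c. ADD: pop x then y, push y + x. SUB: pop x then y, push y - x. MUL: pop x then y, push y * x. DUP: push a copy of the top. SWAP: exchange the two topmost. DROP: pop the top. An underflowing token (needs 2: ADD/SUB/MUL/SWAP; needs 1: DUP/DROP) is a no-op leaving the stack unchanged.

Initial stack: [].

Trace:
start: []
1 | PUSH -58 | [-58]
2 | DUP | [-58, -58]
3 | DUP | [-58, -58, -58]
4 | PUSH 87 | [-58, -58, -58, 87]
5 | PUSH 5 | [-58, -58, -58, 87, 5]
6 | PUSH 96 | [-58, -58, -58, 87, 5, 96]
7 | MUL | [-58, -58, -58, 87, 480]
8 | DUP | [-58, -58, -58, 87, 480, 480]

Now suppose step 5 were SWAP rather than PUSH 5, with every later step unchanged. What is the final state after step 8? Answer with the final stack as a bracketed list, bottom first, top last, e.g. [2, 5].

(re-executing from step 5 with the substitution; state before step 5: [-58, -58, -58, 87])
5 | SWAP | [-58, -58, 87, -58]
6 | PUSH 96 | [-58, -58, 87, -58, 96]
7 | MUL | [-58, -58, 87, -5568]
8 | DUP | [-58, -58, 87, -5568, -5568]

[-58, -58, 87, -5568, -5568]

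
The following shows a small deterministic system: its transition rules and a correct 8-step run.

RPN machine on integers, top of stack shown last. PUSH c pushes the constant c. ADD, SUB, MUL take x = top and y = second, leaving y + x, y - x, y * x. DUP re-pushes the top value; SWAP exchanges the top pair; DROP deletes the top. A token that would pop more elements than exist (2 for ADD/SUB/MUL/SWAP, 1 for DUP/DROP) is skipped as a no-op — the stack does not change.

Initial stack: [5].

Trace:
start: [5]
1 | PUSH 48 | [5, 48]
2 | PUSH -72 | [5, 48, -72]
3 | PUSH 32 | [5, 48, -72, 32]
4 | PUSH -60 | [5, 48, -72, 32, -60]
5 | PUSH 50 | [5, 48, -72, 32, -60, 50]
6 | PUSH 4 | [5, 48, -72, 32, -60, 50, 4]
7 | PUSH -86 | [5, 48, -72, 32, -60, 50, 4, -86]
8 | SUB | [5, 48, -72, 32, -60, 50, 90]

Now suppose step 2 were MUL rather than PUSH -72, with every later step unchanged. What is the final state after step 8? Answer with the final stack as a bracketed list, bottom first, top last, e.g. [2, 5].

[240, 32, -60, 50, 90]

(re-executing from step 2 with the substitution; state before step 2: [5, 48])
2 | MUL | [240]
3 | PUSH 32 | [240, 32]
4 | PUSH -60 | [240, 32, -60]
5 | PUSH 50 | [240, 32, -60, 50]
6 | PUSH 4 | [240, 32, -60, 50, 4]
7 | PUSH -86 | [240, 32, -60, 50, 4, -86]
8 | SUB | [240, 32, -60, 50, 90]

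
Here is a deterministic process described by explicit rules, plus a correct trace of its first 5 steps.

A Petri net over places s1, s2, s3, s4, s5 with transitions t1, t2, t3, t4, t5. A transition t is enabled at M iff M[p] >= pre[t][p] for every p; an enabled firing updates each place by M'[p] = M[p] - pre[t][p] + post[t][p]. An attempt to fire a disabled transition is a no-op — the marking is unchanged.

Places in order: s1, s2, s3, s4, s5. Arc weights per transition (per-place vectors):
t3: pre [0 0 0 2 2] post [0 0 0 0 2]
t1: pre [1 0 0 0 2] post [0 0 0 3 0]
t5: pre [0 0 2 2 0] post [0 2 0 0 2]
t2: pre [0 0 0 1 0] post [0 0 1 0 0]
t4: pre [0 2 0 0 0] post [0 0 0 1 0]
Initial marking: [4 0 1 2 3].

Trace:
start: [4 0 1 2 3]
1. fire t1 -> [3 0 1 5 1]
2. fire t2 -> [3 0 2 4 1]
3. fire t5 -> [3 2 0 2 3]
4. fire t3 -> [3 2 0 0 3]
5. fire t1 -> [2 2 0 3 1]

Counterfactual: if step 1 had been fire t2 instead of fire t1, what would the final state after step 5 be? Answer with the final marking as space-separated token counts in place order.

(re-executing from step 1 with the substitution; state before step 1: [4 0 1 2 3])
1. fire t2 -> [4 0 2 1 3]
2. fire t2 -> [4 0 3 0 3]
3. fire t5 -> [4 0 3 0 3]
4. fire t3 -> [4 0 3 0 3]
5. fire t1 -> [3 0 3 3 1]

3 0 3 3 1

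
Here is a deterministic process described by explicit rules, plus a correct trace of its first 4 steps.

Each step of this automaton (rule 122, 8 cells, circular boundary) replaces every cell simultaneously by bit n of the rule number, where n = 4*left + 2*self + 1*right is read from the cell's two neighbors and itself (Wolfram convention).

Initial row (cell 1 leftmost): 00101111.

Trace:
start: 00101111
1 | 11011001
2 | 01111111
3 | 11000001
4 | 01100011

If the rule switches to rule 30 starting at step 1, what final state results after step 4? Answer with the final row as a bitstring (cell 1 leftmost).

01010111

(re-executing steps 1..4 under rule 30; state before step 1: 00101111)
1 | 11101000
2 | 10001101
3 | 01011001
4 | 01010111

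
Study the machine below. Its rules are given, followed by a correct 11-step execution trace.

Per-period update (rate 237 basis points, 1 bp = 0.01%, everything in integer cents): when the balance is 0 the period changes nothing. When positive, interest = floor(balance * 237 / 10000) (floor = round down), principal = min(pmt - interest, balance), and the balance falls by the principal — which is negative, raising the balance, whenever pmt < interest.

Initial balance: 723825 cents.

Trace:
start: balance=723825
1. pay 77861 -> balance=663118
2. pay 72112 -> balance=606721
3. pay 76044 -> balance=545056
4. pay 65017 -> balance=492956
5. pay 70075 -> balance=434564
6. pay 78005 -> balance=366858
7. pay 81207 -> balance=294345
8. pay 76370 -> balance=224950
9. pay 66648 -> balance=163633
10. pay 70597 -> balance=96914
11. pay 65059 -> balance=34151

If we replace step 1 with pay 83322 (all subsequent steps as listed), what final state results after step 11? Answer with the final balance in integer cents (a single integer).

27251

(re-executing from step 1 with the substitution; state before step 1: balance=723825)
1. pay 83322 -> balance=657657
2. pay 72112 -> balance=601131
3. pay 76044 -> balance=539333
4. pay 65017 -> balance=487098
5. pay 70075 -> balance=428567
6. pay 78005 -> balance=360719
7. pay 81207 -> balance=288061
8. pay 76370 -> balance=218518
9. pay 66648 -> balance=157048
10. pay 70597 -> balance=90173
11. pay 65059 -> balance=27251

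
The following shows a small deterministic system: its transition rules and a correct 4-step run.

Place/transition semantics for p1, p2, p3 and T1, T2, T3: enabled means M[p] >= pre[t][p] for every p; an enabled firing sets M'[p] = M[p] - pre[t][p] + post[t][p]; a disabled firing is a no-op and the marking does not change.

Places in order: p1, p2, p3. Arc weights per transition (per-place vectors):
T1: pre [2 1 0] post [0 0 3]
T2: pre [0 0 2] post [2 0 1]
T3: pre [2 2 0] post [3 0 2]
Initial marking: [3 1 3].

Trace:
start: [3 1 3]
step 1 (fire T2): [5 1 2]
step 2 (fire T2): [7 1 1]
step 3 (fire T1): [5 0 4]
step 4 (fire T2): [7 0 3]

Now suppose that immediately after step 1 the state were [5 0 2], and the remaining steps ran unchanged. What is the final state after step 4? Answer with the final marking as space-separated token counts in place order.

7 0 1

state after step 1 := [5 0 2]
step 2 (fire T2): [7 0 1]
step 3 (fire T1): [7 0 1]
step 4 (fire T2): [7 0 1]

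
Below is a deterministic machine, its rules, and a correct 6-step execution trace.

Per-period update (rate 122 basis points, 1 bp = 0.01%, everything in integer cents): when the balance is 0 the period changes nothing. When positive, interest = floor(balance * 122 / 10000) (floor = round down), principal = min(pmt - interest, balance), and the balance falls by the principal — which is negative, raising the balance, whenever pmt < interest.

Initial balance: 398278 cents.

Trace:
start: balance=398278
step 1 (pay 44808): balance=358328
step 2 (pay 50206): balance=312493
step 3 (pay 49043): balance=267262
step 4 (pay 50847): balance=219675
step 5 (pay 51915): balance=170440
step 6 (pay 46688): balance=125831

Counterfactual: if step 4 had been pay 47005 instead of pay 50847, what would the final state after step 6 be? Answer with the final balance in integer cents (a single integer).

129766

(re-executing from step 4 with the substitution; state before step 4: balance=267262)
step 4 (pay 47005): balance=223517
step 5 (pay 51915): balance=174328
step 6 (pay 46688): balance=129766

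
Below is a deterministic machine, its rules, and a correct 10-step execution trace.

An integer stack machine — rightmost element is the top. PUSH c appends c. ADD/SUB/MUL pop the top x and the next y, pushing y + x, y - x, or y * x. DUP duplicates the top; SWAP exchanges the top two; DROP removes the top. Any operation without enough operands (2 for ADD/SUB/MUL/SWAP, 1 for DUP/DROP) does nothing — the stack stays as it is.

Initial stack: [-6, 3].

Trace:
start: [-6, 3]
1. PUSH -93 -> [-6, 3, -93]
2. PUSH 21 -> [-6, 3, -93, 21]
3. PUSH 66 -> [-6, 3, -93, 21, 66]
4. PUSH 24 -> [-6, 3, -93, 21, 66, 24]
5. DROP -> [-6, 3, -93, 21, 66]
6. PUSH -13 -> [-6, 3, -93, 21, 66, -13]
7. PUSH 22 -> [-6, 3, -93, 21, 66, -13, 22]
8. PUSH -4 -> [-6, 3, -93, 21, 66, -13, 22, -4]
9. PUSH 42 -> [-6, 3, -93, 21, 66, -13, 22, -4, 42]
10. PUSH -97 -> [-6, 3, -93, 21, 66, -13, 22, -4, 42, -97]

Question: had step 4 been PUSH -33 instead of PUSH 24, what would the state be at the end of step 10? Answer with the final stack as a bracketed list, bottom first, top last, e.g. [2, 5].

(re-executing from step 4 with the substitution; state before step 4: [-6, 3, -93, 21, 66])
4. PUSH -33 -> [-6, 3, -93, 21, 66, -33]
5. DROP -> [-6, 3, -93, 21, 66]
6. PUSH -13 -> [-6, 3, -93, 21, 66, -13]
7. PUSH 22 -> [-6, 3, -93, 21, 66, -13, 22]
8. PUSH -4 -> [-6, 3, -93, 21, 66, -13, 22, -4]
9. PUSH 42 -> [-6, 3, -93, 21, 66, -13, 22, -4, 42]
10. PUSH -97 -> [-6, 3, -93, 21, 66, -13, 22, -4, 42, -97]

[-6, 3, -93, 21, 66, -13, 22, -4, 42, -97]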